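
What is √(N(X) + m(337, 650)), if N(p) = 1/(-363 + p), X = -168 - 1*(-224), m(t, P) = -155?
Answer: I*√14608902/307 ≈ 12.45*I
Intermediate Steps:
X = 56 (X = -168 + 224 = 56)
√(N(X) + m(337, 650)) = √(1/(-363 + 56) - 155) = √(1/(-307) - 155) = √(-1/307 - 155) = √(-47586/307) = I*√14608902/307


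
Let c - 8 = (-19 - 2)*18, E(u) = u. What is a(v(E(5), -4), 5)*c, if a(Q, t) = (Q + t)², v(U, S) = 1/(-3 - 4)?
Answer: -427720/49 ≈ -8729.0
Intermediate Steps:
v(U, S) = -⅐ (v(U, S) = 1/(-7) = -⅐)
c = -370 (c = 8 + (-19 - 2)*18 = 8 - 21*18 = 8 - 378 = -370)
a(v(E(5), -4), 5)*c = (-⅐ + 5)²*(-370) = (34/7)²*(-370) = (1156/49)*(-370) = -427720/49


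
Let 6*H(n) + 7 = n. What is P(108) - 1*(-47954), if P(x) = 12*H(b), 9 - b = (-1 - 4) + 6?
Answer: 47956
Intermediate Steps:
b = 8 (b = 9 - ((-1 - 4) + 6) = 9 - (-5 + 6) = 9 - 1*1 = 9 - 1 = 8)
H(n) = -7/6 + n/6
P(x) = 2 (P(x) = 12*(-7/6 + (⅙)*8) = 12*(-7/6 + 4/3) = 12*(⅙) = 2)
P(108) - 1*(-47954) = 2 - 1*(-47954) = 2 + 47954 = 47956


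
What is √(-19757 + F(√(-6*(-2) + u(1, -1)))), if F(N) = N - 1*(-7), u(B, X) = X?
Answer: √(-19750 + √11) ≈ 140.52*I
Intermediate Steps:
F(N) = 7 + N (F(N) = N + 7 = 7 + N)
√(-19757 + F(√(-6*(-2) + u(1, -1)))) = √(-19757 + (7 + √(-6*(-2) - 1))) = √(-19757 + (7 + √(12 - 1))) = √(-19757 + (7 + √11)) = √(-19750 + √11)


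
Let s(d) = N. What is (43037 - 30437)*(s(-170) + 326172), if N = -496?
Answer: 4103517600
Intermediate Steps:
s(d) = -496
(43037 - 30437)*(s(-170) + 326172) = (43037 - 30437)*(-496 + 326172) = 12600*325676 = 4103517600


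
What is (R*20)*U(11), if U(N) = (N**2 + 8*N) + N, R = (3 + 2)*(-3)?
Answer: -66000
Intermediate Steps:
R = -15 (R = 5*(-3) = -15)
U(N) = N**2 + 9*N
(R*20)*U(11) = (-15*20)*(11*(9 + 11)) = -3300*20 = -300*220 = -66000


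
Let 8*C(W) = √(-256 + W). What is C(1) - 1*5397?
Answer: -5397 + I*√255/8 ≈ -5397.0 + 1.9961*I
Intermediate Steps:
C(W) = √(-256 + W)/8
C(1) - 1*5397 = √(-256 + 1)/8 - 1*5397 = √(-255)/8 - 5397 = (I*√255)/8 - 5397 = I*√255/8 - 5397 = -5397 + I*√255/8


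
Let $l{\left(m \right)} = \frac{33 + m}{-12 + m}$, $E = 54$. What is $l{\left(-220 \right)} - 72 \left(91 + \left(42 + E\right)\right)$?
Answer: $- \frac{3123461}{232} \approx -13463.0$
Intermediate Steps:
$l{\left(m \right)} = \frac{33 + m}{-12 + m}$
$l{\left(-220 \right)} - 72 \left(91 + \left(42 + E\right)\right) = \frac{33 - 220}{-12 - 220} - 72 \left(91 + \left(42 + 54\right)\right) = \frac{1}{-232} \left(-187\right) - 72 \left(91 + 96\right) = \left(- \frac{1}{232}\right) \left(-187\right) - 72 \cdot 187 = \frac{187}{232} - 13464 = - \frac{3123461}{232}$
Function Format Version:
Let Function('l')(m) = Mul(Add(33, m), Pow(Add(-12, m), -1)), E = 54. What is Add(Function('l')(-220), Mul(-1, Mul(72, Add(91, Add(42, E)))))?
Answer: Rational(-3123461, 232) ≈ -13463.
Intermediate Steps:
Function('l')(m) = Mul(Pow(Add(-12, m), -1), Add(33, m))
Add(Function('l')(-220), Mul(-1, Mul(72, Add(91, Add(42, E))))) = Add(Mul(Pow(Add(-12, -220), -1), Add(33, -220)), Mul(-1, Mul(72, Add(91, Add(42, 54))))) = Add(Mul(Pow(-232, -1), -187), Mul(-1, Mul(72, Add(91, 96)))) = Add(Mul(Rational(-1, 232), -187), Mul(-1, Mul(72, 187))) = Add(Rational(187, 232), Mul(-1, 13464)) = Add(Rational(187, 232), -13464) = Rational(-3123461, 232)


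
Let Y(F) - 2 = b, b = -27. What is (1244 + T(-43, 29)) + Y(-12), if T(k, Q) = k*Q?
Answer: -28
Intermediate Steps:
Y(F) = -25 (Y(F) = 2 - 27 = -25)
T(k, Q) = Q*k
(1244 + T(-43, 29)) + Y(-12) = (1244 + 29*(-43)) - 25 = (1244 - 1247) - 25 = -3 - 25 = -28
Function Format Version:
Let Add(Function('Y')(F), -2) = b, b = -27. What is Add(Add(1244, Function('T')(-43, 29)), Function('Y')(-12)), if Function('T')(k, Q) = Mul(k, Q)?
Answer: -28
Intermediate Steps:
Function('Y')(F) = -25 (Function('Y')(F) = Add(2, -27) = -25)
Function('T')(k, Q) = Mul(Q, k)
Add(Add(1244, Function('T')(-43, 29)), Function('Y')(-12)) = Add(Add(1244, Mul(29, -43)), -25) = Add(Add(1244, -1247), -25) = Add(-3, -25) = -28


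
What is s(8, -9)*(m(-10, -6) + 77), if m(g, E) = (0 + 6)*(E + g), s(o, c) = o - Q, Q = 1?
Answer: -133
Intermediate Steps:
s(o, c) = -1 + o (s(o, c) = o - 1*1 = o - 1 = -1 + o)
m(g, E) = 6*E + 6*g (m(g, E) = 6*(E + g) = 6*E + 6*g)
s(8, -9)*(m(-10, -6) + 77) = (-1 + 8)*((6*(-6) + 6*(-10)) + 77) = 7*((-36 - 60) + 77) = 7*(-96 + 77) = 7*(-19) = -133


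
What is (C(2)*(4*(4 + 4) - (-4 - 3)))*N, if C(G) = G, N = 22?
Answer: 1716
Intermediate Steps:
(C(2)*(4*(4 + 4) - (-4 - 3)))*N = (2*(4*(4 + 4) - (-4 - 3)))*22 = (2*(4*8 - 1*(-7)))*22 = (2*(32 + 7))*22 = (2*39)*22 = 78*22 = 1716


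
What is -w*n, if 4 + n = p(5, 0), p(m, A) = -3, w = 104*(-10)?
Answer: -7280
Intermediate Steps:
w = -1040
n = -7 (n = -4 - 3 = -7)
-w*n = -(-1040)*(-7) = -1*7280 = -7280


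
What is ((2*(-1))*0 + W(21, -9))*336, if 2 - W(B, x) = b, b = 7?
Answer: -1680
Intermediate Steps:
W(B, x) = -5 (W(B, x) = 2 - 1*7 = 2 - 7 = -5)
((2*(-1))*0 + W(21, -9))*336 = ((2*(-1))*0 - 5)*336 = (-2*0 - 5)*336 = (0 - 5)*336 = -5*336 = -1680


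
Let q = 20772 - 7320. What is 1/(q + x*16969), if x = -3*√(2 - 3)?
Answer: 4484/924159651 + 16969*I/924159651 ≈ 4.852e-6 + 1.8362e-5*I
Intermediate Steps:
q = 13452
x = -3*I ≈ -3.0*I
1/(q + x*16969) = 1/(13452 - 3*I*16969) = 1/(13452 - 50907*I) = (13452 + 50907*I)/2772478953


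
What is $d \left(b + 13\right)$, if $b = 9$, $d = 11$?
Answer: $242$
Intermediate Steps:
$d \left(b + 13\right) = 11 \left(9 + 13\right) = 11 \cdot 22 = 242$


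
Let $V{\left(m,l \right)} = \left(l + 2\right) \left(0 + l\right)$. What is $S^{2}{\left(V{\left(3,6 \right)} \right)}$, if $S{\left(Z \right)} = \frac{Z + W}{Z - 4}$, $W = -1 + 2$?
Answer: $\frac{2401}{1936} \approx 1.2402$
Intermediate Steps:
$V{\left(m,l \right)} = l \left(2 + l\right)$ ($V{\left(m,l \right)} = \left(2 + l\right) l = l \left(2 + l\right)$)
$W = 1$
$S{\left(Z \right)} = \frac{1 + Z}{-4 + Z}$ ($S{\left(Z \right)} = \frac{Z + 1}{Z - 4} = \frac{1 + Z}{-4 + Z}$)
$S^{2}{\left(V{\left(3,6 \right)} \right)} = \left(\frac{1 + 6 \left(2 + 6\right)}{-4 + 6 \left(2 + 6\right)}\right)^{2} = \left(\frac{1 + 6 \cdot 8}{-4 + 6 \cdot 8}\right)^{2} = \left(\frac{1 + 48}{-4 + 48}\right)^{2} = \left(\frac{1}{44} \cdot 49\right)^{2} = \left(\frac{49}{44}\right)^{2} = \frac{2401}{1936}$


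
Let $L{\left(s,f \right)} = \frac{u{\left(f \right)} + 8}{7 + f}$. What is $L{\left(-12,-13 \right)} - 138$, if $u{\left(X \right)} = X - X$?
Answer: $- \frac{418}{3} \approx -139.33$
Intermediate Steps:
$u{\left(X \right)} = 0$
$L{\left(s,f \right)} = \frac{8}{7 + f}$ ($L{\left(s,f \right)} = \frac{0 + 8}{7 + f} = \frac{8}{7 + f}$)
$L{\left(-12,-13 \right)} - 138 = \frac{8}{7 - 13} - 138 = \frac{8}{-6} - 138 = 8 \left(- \frac{1}{6}\right) - 138 = - \frac{4}{3} - 138 = - \frac{418}{3}$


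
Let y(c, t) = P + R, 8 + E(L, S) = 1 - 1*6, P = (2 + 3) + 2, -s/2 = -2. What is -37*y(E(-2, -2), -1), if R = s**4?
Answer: -9731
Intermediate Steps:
s = 4 (s = -2*(-2) = 4)
R = 256 (R = 4**4 = 256)
P = 7 (P = 5 + 2 = 7)
E(L, S) = -13 (E(L, S) = -8 + (1 - 1*6) = -8 + (1 - 6) = -8 - 5 = -13)
y(c, t) = 263 (y(c, t) = 7 + 256 = 263)
-37*y(E(-2, -2), -1) = -37*263 = -9731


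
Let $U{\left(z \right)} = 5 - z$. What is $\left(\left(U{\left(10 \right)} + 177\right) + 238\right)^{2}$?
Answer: $168100$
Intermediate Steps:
$\left(\left(U{\left(10 \right)} + 177\right) + 238\right)^{2} = \left(\left(\left(5 - 10\right) + 177\right) + 238\right)^{2} = \left(\left(-5 + 177\right) + 238\right)^{2} = \left(172 + 238\right)^{2} = 410^{2} = 168100$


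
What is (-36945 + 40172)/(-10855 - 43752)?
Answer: -461/7801 ≈ -0.059095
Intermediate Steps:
(-36945 + 40172)/(-10855 - 43752) = 3227/(-54607) = 3227*(-1/54607) = -461/7801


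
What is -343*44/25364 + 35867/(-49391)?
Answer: -413784890/313188331 ≈ -1.3212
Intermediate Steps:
-343*44/25364 + 35867/(-49391) = -15092*1/25364 + 35867*(-1/49391) = -3773/6341 - 35867/49391 = -413784890/313188331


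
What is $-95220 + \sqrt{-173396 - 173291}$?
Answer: $-95220 + i \sqrt{346687} \approx -95220.0 + 588.8 i$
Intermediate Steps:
$-95220 + \sqrt{-173396 - 173291} = -95220 + \sqrt{-346687} = -95220 + i \sqrt{346687}$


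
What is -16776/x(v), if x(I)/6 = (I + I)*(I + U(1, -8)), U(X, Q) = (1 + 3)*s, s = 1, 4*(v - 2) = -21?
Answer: 7456/13 ≈ 573.54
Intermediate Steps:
v = -13/4 (v = 2 + (1/4)*(-21) = 2 - 21/4 = -13/4 ≈ -3.2500)
U(X, Q) = 4 (U(X, Q) = (1 + 3)*1 = 4*1 = 4)
x(I) = 12*I*(4 + I) (x(I) = 6*((I + I)*(I + 4)) = 6*((2*I)*(4 + I)) = 6*(2*I*(4 + I)) = 12*I*(4 + I))
-16776/x(v) = -16776*(-1/(39*(4 - 13/4))) = -16776/(12*(-13/4)*(3/4)) = -16776/(-117/4) = -16776*(-4/117) = 7456/13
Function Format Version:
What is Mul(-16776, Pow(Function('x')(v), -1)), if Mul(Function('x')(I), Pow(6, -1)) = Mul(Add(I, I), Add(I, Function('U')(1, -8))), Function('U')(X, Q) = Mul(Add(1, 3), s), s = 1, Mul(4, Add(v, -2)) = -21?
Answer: Rational(7456, 13) ≈ 573.54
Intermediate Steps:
v = Rational(-13, 4) (v = Add(2, Mul(Rational(1, 4), -21)) = Add(2, Rational(-21, 4)) = Rational(-13, 4) ≈ -3.2500)
Function('U')(X, Q) = 4 (Function('U')(X, Q) = Mul(Add(1, 3), 1) = Mul(4, 1) = 4)
Function('x')(I) = Mul(12, I, Add(4, I)) (Function('x')(I) = Mul(6, Mul(Add(I, I), Add(I, 4))) = Mul(6, Mul(Mul(2, I), Add(4, I))) = Mul(6, Mul(2, I, Add(4, I))) = Mul(12, I, Add(4, I)))
Mul(-16776, Pow(Function('x')(v), -1)) = Mul(-16776, Pow(Mul(12, Rational(-13, 4), Add(4, Rational(-13, 4))), -1)) = Mul(-16776, Pow(Mul(12, Rational(-13, 4), Rational(3, 4)), -1)) = Mul(-16776, Pow(Rational(-117, 4), -1)) = Mul(-16776, Rational(-4, 117)) = Rational(7456, 13)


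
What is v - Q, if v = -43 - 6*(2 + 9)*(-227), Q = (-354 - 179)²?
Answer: -269150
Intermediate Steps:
Q = 284089 (Q = (-533)² = 284089)
v = 14939 (v = -43 - 6*11*(-227) = -43 - 66*(-227) = -43 + 14982 = 14939)
v - Q = 14939 - 1*284089 = 14939 - 284089 = -269150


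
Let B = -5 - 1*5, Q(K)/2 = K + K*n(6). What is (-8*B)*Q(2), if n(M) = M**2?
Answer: 11840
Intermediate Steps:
Q(K) = 74*K (Q(K) = 2*(K + K*6**2) = 2*(K + K*36) = 2*(K + 36*K) = 2*(37*K) = 74*K)
B = -10 (B = -5 - 5 = -10)
(-8*B)*Q(2) = (-8*(-10))*(74*2) = 80*148 = 11840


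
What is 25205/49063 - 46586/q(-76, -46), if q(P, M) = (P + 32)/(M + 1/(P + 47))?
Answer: -1525654571975/31302194 ≈ -48740.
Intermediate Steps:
q(P, M) = (32 + P)/(M + 1/(47 + P))
25205/49063 - 46586/q(-76, -46) = 25205/49063 - 46586*(1 + 47*(-46) - 46*(-76))/(1504 + (-76)**2 + 79*(-76)) = 25205*(1/49063) - 46586*(1 - 2162 + 3496)/(1504 + 5776 - 6004) = 25205/49063 - 46586/(1276/1335) = 25205/49063 - 46586/((1/1335)*1276) = 25205/49063 - 46586/1276/1335 = 25205/49063 - 46586*1335/1276 = 25205/49063 - 31096155/638 = -1525654571975/31302194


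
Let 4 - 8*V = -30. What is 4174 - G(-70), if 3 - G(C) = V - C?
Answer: 16981/4 ≈ 4245.3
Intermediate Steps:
V = 17/4 (V = ½ - ⅛*(-30) = ½ + 15/4 = 17/4 ≈ 4.2500)
G(C) = -5/4 + C (G(C) = 3 - (17/4 - C) = 3 + (-17/4 + C) = -5/4 + C)
4174 - G(-70) = 4174 - (-5/4 - 70) = 4174 - 1*(-285/4) = 4174 + 285/4 = 16981/4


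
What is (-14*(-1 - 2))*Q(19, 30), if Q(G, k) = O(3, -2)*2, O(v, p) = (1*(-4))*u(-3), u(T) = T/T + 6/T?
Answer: 336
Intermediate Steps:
u(T) = 1 + 6/T
O(v, p) = 4 (O(v, p) = (1*(-4))*((6 - 3)/(-3)) = -(-4)*3/3 = -4*(-1) = 4)
Q(G, k) = 8 (Q(G, k) = 4*2 = 8)
(-14*(-1 - 2))*Q(19, 30) = -14*(-1 - 2)*8 = -14*(-3)*8 = 42*8 = 336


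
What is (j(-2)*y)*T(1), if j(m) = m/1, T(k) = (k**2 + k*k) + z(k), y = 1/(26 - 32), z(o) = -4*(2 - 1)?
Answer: -2/3 ≈ -0.66667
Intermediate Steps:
z(o) = -4 (z(o) = -4*1 = -4)
y = -1/6 (y = 1/(-6) = -1/6 ≈ -0.16667)
T(k) = -4 + 2*k**2 (T(k) = (k**2 + k*k) - 4 = (k**2 + k**2) - 4 = 2*k**2 - 4 = -4 + 2*k**2)
j(m) = m (j(m) = m*1 = m)
(j(-2)*y)*T(1) = (-2*(-1/6))*(-4 + 2*1**2) = (-4 + 2*1)/3 = (-4 + 2)/3 = (1/3)*(-2) = -2/3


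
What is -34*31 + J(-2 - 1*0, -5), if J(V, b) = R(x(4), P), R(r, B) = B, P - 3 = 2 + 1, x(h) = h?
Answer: -1048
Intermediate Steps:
P = 6 (P = 3 + (2 + 1) = 3 + 3 = 6)
J(V, b) = 6
-34*31 + J(-2 - 1*0, -5) = -34*31 + 6 = -1054 + 6 = -1048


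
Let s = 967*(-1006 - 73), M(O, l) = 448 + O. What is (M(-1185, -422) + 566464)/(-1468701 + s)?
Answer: -565727/2512094 ≈ -0.22520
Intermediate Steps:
s = -1043393 (s = 967*(-1079) = -1043393)
(M(-1185, -422) + 566464)/(-1468701 + s) = ((448 - 1185) + 566464)/(-1468701 - 1043393) = (-737 + 566464)/(-2512094) = 565727*(-1/2512094) = -565727/2512094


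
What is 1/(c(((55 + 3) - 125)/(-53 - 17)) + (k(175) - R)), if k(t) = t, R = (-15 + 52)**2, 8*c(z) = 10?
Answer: -4/4771 ≈ -0.00083840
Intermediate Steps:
c(z) = 5/4 (c(z) = (1/8)*10 = 5/4)
R = 1369 (R = 37**2 = 1369)
1/(c(((55 + 3) - 125)/(-53 - 17)) + (k(175) - R)) = 1/(5/4 + (175 - 1*1369)) = 1/(5/4 + (175 - 1369)) = 1/(5/4 - 1194) = 1/(-4771/4) = -4/4771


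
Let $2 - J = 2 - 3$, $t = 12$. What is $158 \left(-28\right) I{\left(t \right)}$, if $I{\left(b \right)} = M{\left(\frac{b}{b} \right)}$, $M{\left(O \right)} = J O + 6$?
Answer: $-39816$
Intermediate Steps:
$J = 3$ ($J = 2 - \left(2 - 3\right) = 2 - -1 = 2 + 1 = 3$)
$M{\left(O \right)} = 6 + 3 O$ ($M{\left(O \right)} = 3 O + 6 = 6 + 3 O$)
$I{\left(b \right)} = 9$ ($I{\left(b \right)} = 6 + 3 \frac{b}{b} = 6 + 3 \cdot 1 = 6 + 3 = 9$)
$158 \left(-28\right) I{\left(t \right)} = 158 \left(-28\right) 9 = \left(-4424\right) 9 = -39816$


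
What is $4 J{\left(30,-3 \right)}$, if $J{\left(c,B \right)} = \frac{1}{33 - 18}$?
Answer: $\frac{4}{15} \approx 0.26667$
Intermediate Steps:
$J{\left(c,B \right)} = \frac{1}{15}$
$4 J{\left(30,-3 \right)} = 4 \cdot \frac{1}{15} = \frac{4}{15}$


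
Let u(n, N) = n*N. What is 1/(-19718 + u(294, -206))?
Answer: -1/80282 ≈ -1.2456e-5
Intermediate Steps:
u(n, N) = N*n
1/(-19718 + u(294, -206)) = 1/(-19718 - 206*294) = 1/(-19718 - 60564) = 1/(-80282) = -1/80282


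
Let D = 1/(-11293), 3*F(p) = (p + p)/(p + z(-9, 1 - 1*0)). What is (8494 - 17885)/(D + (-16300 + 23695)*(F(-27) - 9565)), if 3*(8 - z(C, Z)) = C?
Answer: 848420504/6389566356593 ≈ 0.00013278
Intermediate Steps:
z(C, Z) = 8 - C/3
F(p) = 2*p/(3*(11 + p)) (F(p) = ((p + p)/(p + (8 - 1/3*(-9))))/3 = ((2*p)/(p + (8 + 3)))/3 = ((2*p)/(p + 11))/3 = ((2*p)/(11 + p))/3 = (2*p/(11 + p))/3 = 2*p/(3*(11 + p)))
D = -1/11293 ≈ -8.8550e-5
(8494 - 17885)/(D + (-16300 + 23695)*(F(-27) - 9565)) = (8494 - 17885)/(-1/11293 + (-16300 + 23695)*((2/3)*(-27)/(11 - 27) - 9565)) = -9391/(-1/11293 + 7395*((2/3)*(-27)/(-16) - 9565)) = -9391/(-1/11293 + 7395*((2/3)*(-27)*(-1/16) - 9565)) = -9391/(-1/11293 + 7395*(9/8 - 9565)) = -9391/(-1/11293 + 7395*(-76511/8)) = -9391/(-1/11293 - 565798845/8) = -9391/(-6389566356593/90344) = -9391*(-90344/6389566356593) = 848420504/6389566356593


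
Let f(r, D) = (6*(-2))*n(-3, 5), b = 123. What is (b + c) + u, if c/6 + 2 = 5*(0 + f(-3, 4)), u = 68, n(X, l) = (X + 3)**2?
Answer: 179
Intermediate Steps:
n(X, l) = (3 + X)**2
f(r, D) = 0 (f(r, D) = (6*(-2))*(3 - 3)**2 = -12*0**2 = -12*0 = 0)
c = -12 (c = -12 + 6*(5*(0 + 0)) = -12 + 6*(5*0) = -12 + 6*0 = -12 + 0 = -12)
(b + c) + u = (123 - 12) + 68 = 111 + 68 = 179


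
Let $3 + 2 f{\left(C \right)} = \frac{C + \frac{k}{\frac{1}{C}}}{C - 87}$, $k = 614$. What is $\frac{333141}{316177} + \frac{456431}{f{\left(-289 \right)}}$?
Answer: $\frac{108582199216411}{55839071439} \approx 1944.6$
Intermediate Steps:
$f{\left(C \right)} = - \frac{3}{2} + \frac{615 C}{2 \left(-87 + C\right)}$ ($f{\left(C \right)} = - \frac{3}{2} + \frac{\left(C + \frac{614}{\frac{1}{C}}\right) \frac{1}{C - 87}}{2} = - \frac{3}{2} + \frac{\left(C + 614 C\right) \frac{1}{-87 + C}}{2} = - \frac{3}{2} + \frac{615 C \frac{1}{-87 + C}}{2} = - \frac{3}{2} + \frac{615 C}{2 \left(-87 + C\right)}$)
$\frac{333141}{316177} + \frac{456431}{f{\left(-289 \right)}} = \frac{333141}{316177} + \frac{456431}{\frac{9}{2} \frac{1}{-87 - 289} \left(29 + 68 \left(-289\right)\right)} = 333141 \cdot \frac{1}{316177} + \frac{456431}{\frac{9}{2} \frac{1}{-376} \left(29 - 19652\right)} = \frac{333141}{316177} + \frac{456431}{\frac{9}{2} \left(- \frac{1}{376}\right) \left(-19623\right)} = \frac{333141}{316177} + \frac{456431}{\frac{176607}{752}} = \frac{333141}{316177} + 456431 \cdot \frac{752}{176607} = \frac{333141}{316177} + \frac{343236112}{176607} = \frac{108582199216411}{55839071439}$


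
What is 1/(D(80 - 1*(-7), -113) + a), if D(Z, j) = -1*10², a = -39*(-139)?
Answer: 1/5321 ≈ 0.00018793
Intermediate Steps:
a = 5421
D(Z, j) = -100 (D(Z, j) = -1*100 = -100)
1/(D(80 - 1*(-7), -113) + a) = 1/(-100 + 5421) = 1/5321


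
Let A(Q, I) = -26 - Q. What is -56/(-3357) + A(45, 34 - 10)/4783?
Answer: 29501/16056531 ≈ 0.0018373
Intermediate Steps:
-56/(-3357) + A(45, 34 - 10)/4783 = -56/(-3357) + (-26 - 1*45)/4783 = -56*(-1/3357) + (-26 - 45)*(1/4783) = 56/3357 - 71*1/4783 = 56/3357 - 71/4783 = 29501/16056531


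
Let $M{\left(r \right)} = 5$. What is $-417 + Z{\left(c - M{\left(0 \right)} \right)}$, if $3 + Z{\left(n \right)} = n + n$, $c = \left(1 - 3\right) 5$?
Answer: $-450$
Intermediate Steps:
$c = -10$ ($c = \left(1 - 3\right) 5 = \left(-2\right) 5 = -10$)
$Z{\left(n \right)} = -3 + 2 n$ ($Z{\left(n \right)} = -3 + \left(n + n\right) = -3 + 2 n$)
$-417 + Z{\left(c - M{\left(0 \right)} \right)} = -417 + \left(-3 + 2 \left(-10 - 5\right)\right) = -417 + \left(-3 + 2 \left(-15\right)\right) = -417 - 33 = -450$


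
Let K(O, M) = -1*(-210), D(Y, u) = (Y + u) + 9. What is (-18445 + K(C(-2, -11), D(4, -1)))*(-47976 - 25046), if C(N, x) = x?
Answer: 1331556170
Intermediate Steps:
D(Y, u) = 9 + Y + u
K(O, M) = 210
(-18445 + K(C(-2, -11), D(4, -1)))*(-47976 - 25046) = (-18445 + 210)*(-47976 - 25046) = -18235*(-73022) = 1331556170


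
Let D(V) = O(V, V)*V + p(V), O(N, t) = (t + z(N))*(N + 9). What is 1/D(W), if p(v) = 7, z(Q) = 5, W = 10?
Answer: 1/2857 ≈ 0.00035002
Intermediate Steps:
O(N, t) = (5 + t)*(9 + N) (O(N, t) = (t + 5)*(N + 9) = (5 + t)*(9 + N))
D(V) = 7 + V*(45 + V² + 14*V) (D(V) = (45 + 5*V + 9*V + V*V)*V + 7 = (45 + 5*V + 9*V + V²)*V + 7 = (45 + V² + 14*V)*V + 7 = V*(45 + V² + 14*V) + 7 = 7 + V*(45 + V² + 14*V))
1/D(W) = 1/(7 + 10*(45 + 10² + 14*10)) = 1/(7 + 10*(45 + 100 + 140)) = 1/(7 + 10*285) = 1/(7 + 2850) = 1/2857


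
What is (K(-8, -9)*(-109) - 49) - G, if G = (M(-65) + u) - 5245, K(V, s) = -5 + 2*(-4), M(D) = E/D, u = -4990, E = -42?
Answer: 754153/65 ≈ 11602.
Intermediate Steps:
M(D) = -42/D
K(V, s) = -13 (K(V, s) = -5 - 8 = -13)
G = -665233/65 (G = (-42/(-65) - 4990) - 5245 = (-42*(-1/65) - 4990) - 5245 = (42/65 - 4990) - 5245 = -324308/65 - 5245 = -665233/65 ≈ -10234.)
(K(-8, -9)*(-109) - 49) - G = (-13*(-109) - 49) - 1*(-665233/65) = (1417 - 49) + 665233/65 = 1368 + 665233/65 = 754153/65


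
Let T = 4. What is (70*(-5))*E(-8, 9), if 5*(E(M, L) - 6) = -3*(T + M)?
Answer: -2940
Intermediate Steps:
E(M, L) = 18/5 - 3*M/5 (E(M, L) = 6 + (-3*(4 + M))/5 = 6 + (-12 - 3*M)/5 = 6 + (-12/5 - 3*M/5) = 18/5 - 3*M/5)
(70*(-5))*E(-8, 9) = (70*(-5))*(18/5 - 3/5*(-8)) = -350*(18/5 + 24/5) = -350*42/5 = -2940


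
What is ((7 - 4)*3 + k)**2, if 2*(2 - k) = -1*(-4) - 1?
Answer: 361/4 ≈ 90.250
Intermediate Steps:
k = 1/2 (k = 2 - (-1*(-4) - 1)/2 = 2 - (4 - 1)/2 = 2 - 1/2*3 = 2 - 3/2 = 1/2 ≈ 0.50000)
((7 - 4)*3 + k)**2 = ((7 - 4)*3 + 1/2)**2 = (3*3 + 1/2)**2 = (9 + 1/2)**2 = (19/2)**2 = 361/4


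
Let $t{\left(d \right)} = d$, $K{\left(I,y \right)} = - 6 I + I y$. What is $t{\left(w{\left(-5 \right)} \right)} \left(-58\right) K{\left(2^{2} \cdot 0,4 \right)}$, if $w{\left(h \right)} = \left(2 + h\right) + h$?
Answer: $0$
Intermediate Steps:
$w{\left(h \right)} = 2 + 2 h$
$t{\left(w{\left(-5 \right)} \right)} \left(-58\right) K{\left(2^{2} \cdot 0,4 \right)} = \left(2 + 2 \left(-5\right)\right) \left(-58\right) 2^{2} \cdot 0 \left(-6 + 4\right) = \left(2 - 10\right) \left(-58\right) 4 \cdot 0 \left(-2\right) = \left(-8\right) \left(-58\right) 0 \left(-2\right) = 464 \cdot 0 = 0$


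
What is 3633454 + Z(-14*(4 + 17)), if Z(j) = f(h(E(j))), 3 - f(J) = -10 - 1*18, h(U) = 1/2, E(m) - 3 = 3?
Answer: 3633485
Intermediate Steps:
E(m) = 6 (E(m) = 3 + 3 = 6)
h(U) = ½
f(J) = 31 (f(J) = 3 - (-10 - 1*18) = 3 - (-10 - 18) = 3 - 1*(-28) = 3 + 28 = 31)
Z(j) = 31
3633454 + Z(-14*(4 + 17)) = 3633454 + 31 = 3633485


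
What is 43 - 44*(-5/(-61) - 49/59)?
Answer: 273293/3599 ≈ 75.936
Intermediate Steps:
43 - 44*(-5/(-61) - 49/59) = 43 - 44*(-5*(-1/61) - 49*1/59) = 43 - 44*(5/61 - 49/59) = 43 - 44*(-2694/3599) = 43 + 118536/3599 = 273293/3599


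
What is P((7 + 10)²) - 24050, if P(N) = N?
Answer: -23761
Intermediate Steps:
P((7 + 10)²) - 24050 = (7 + 10)² - 24050 = 17² - 24050 = 289 - 24050 = -23761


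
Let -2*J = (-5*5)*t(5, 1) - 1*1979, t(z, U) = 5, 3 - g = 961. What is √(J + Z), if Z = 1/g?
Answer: √965486770/958 ≈ 32.435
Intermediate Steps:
g = -958 (g = 3 - 1*961 = 3 - 961 = -958)
J = 1052 (J = -(-5*5*5 - 1*1979)/2 = -(-25*5 - 1979)/2 = -(-125 - 1979)/2 = -½*(-2104) = 1052)
Z = -1/958 (Z = 1/(-958) = -1/958 ≈ -0.0010438)
√(J + Z) = √(1052 - 1/958) = √(1007815/958) = √965486770/958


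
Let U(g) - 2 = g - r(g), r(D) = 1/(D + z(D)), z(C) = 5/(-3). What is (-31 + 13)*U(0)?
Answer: -234/5 ≈ -46.800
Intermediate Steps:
z(C) = -5/3 (z(C) = 5*(-⅓) = -5/3)
r(D) = 1/(-5/3 + D) (r(D) = 1/(D - 5/3) = 1/(-5/3 + D))
U(g) = 2 + g - 3/(-5 + 3*g) (U(g) = 2 + (g - 3/(-5 + 3*g)) = 2 + g - 3/(-5 + 3*g))
(-31 + 13)*U(0) = (-31 + 13)*((-13 + 0 + 3*0²)/(-5 + 3*0)) = -18*(-13 + 0 + 3*0)/(-5 + 0) = -18*(-13 + 0 + 0)/(-5) = -(-18)*(-13)/5 = -18*13/5 = -234/5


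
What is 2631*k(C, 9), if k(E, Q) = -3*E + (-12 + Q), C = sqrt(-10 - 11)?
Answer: -7893 - 7893*I*sqrt(21) ≈ -7893.0 - 36170.0*I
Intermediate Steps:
C = I*sqrt(21) (C = sqrt(-21) = I*sqrt(21) ≈ 4.5826*I)
k(E, Q) = -12 + Q - 3*E
2631*k(C, 9) = 2631*(-12 + 9 - 3*I*sqrt(21)) = 2631*(-3 - 3*I*sqrt(21)) = -7893 - 7893*I*sqrt(21)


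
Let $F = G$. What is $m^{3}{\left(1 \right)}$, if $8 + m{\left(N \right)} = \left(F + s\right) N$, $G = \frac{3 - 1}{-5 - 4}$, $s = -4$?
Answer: $- \frac{1331000}{729} \approx -1825.8$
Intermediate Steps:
$G = - \frac{2}{9}$ ($G = \frac{2}{-9} = 2 \left(- \frac{1}{9}\right) = - \frac{2}{9} \approx -0.22222$)
$F = - \frac{2}{9} \approx -0.22222$
$m{\left(N \right)} = -8 - \frac{38 N}{9}$ ($m{\left(N \right)} = -8 + \left(- \frac{2}{9} - 4\right) N = -8 - \frac{38 N}{9}$)
$m^{3}{\left(1 \right)} = \left(-8 - \frac{38}{9}\right)^{3} = \left(- \frac{110}{9}\right)^{3} = - \frac{1331000}{729}$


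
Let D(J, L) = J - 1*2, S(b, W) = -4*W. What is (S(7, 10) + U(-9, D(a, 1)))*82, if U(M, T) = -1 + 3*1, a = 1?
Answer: -3116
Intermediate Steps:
D(J, L) = -2 + J (D(J, L) = J - 2 = -2 + J)
U(M, T) = 2 (U(M, T) = -1 + 3 = 2)
(S(7, 10) + U(-9, D(a, 1)))*82 = (-4*10 + 2)*82 = (-40 + 2)*82 = -38*82 = -3116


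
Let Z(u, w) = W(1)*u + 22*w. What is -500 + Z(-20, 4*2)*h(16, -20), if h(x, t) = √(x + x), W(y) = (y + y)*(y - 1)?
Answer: -500 + 704*√2 ≈ 495.61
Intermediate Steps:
W(y) = 2*y*(-1 + y) (W(y) = (2*y)*(-1 + y) = 2*y*(-1 + y))
h(x, t) = √2*√x (h(x, t) = √(2*x) = √2*√x)
Z(u, w) = 22*w (Z(u, w) = (2*1*(-1 + 1))*u + 22*w = (2*1*0)*u + 22*w = 0*u + 22*w = 0 + 22*w = 22*w)
-500 + Z(-20, 4*2)*h(16, -20) = -500 + (22*(4*2))*(√2*√16) = -500 + (22*8)*(√2*4) = -500 + 176*(4*√2) = -500 + 704*√2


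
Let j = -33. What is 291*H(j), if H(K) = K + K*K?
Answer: 307296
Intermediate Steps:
H(K) = K + K²
291*H(j) = 291*(-33*(1 - 33)) = 291*(-33*(-32)) = 291*1056 = 307296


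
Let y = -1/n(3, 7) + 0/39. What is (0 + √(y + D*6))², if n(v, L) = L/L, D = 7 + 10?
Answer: 101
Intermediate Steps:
D = 17
n(v, L) = 1
y = -1 (y = -1/1 + 0/39 = -1*1 + 0*(1/39) = -1 + 0 = -1)
(0 + √(y + D*6))² = (0 + √(-1 + 17*6))² = (0 + √(-1 + 102))² = (0 + √101)² = (√101)² = 101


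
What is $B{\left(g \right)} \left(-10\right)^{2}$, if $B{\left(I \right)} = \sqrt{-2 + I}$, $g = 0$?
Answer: $100 i \sqrt{2} \approx 141.42 i$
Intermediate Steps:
$B{\left(g \right)} \left(-10\right)^{2} = \sqrt{-2 + 0} \left(-10\right)^{2} = \sqrt{-2} \cdot 100 = i \sqrt{2} \cdot 100 = 100 i \sqrt{2}$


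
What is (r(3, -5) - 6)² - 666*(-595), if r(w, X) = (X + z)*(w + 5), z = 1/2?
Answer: 398034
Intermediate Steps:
z = ½ ≈ 0.50000
r(w, X) = (½ + X)*(5 + w) (r(w, X) = (X + ½)*(w + 5) = (½ + X)*(5 + w))
(r(3, -5) - 6)² - 666*(-595) = ((5/2 + (½)*3 + 5*(-5) - 5*3) - 6)² - 666*(-595) = ((5/2 + 3/2 - 25 - 15) - 6)² + 396270 = (-36 - 6)² + 396270 = (-42)² + 396270 = 1764 + 396270 = 398034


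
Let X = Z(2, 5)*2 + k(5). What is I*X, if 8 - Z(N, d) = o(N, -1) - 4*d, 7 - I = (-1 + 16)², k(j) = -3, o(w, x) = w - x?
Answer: -10246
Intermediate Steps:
I = -218 (I = 7 - (-1 + 16)² = 7 - 1*15² = 7 - 1*225 = 7 - 225 = -218)
Z(N, d) = 7 - N + 4*d (Z(N, d) = 8 - ((N - 1*(-1)) - 4*d) = 8 - ((N + 1) - 4*d) = 8 - ((1 + N) - 4*d) = 8 - (1 + N - 4*d) = 8 + (-1 - N + 4*d) = 7 - N + 4*d)
X = 47 (X = (7 - 1*2 + 4*5)*2 - 3 = (7 - 2 + 20)*2 - 3 = 25*2 - 3 = 50 - 3 = 47)
I*X = -218*47 = -10246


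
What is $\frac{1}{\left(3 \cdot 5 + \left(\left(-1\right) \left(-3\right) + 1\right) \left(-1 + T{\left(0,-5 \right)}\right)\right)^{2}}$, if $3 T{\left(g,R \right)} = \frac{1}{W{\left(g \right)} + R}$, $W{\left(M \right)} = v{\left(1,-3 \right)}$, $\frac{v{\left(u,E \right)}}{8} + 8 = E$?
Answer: $\frac{77841}{9394225} \approx 0.008286$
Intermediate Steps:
$v{\left(u,E \right)} = -64 + 8 E$
$W{\left(M \right)} = -88$ ($W{\left(M \right)} = -64 + 8 \left(-3\right) = -64 - 24 = -88$)
$T{\left(g,R \right)} = \frac{1}{3 \left(-88 + R\right)}$
$\frac{1}{\left(3 \cdot 5 + \left(\left(-1\right) \left(-3\right) + 1\right) \left(-1 + T{\left(0,-5 \right)}\right)\right)^{2}} = \frac{1}{\left(3 \cdot 5 + \left(\left(-1\right) \left(-3\right) + 1\right) \left(-1 + \frac{1}{3 \left(-88 - 5\right)}\right)\right)^{2}} = \frac{1}{\left(15 + \left(3 + 1\right) \left(-1 + \frac{1}{3 \left(-93\right)}\right)\right)^{2}} = \frac{1}{\left(15 + 4 \left(-1 + \frac{1}{3} \left(- \frac{1}{93}\right)\right)\right)^{2}} = \frac{1}{\left(15 + 4 \left(-1 - \frac{1}{279}\right)\right)^{2}} = \frac{1}{\left(15 + 4 \left(- \frac{280}{279}\right)\right)^{2}} = \frac{1}{\left(15 - \frac{1120}{279}\right)^{2}} = \frac{1}{\left(\frac{3065}{279}\right)^{2}} = \frac{1}{\frac{9394225}{77841}} = \frac{77841}{9394225}$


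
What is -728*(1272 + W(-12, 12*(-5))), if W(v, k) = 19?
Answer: -939848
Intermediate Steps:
-728*(1272 + W(-12, 12*(-5))) = -728*(1272 + 19) = -728*1291 = -939848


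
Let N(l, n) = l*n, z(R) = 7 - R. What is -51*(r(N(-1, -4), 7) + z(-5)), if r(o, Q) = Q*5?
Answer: -2397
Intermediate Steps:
r(o, Q) = 5*Q
-51*(r(N(-1, -4), 7) + z(-5)) = -51*(5*7 + (7 - 1*(-5))) = -51*(35 + (7 + 5)) = -51*(35 + 12) = -51*47 = -2397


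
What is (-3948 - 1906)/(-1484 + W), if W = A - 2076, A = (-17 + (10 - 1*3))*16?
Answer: 2927/1860 ≈ 1.5737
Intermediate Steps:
A = -160 (A = (-17 + (10 - 3))*16 = (-17 + 7)*16 = -10*16 = -160)
W = -2236 (W = -160 - 2076 = -2236)
(-3948 - 1906)/(-1484 + W) = (-3948 - 1906)/(-1484 - 2236) = -5854/(-3720) = -5854*(-1/3720) = 2927/1860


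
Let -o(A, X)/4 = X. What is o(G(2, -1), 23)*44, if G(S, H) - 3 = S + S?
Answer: -4048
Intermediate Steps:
G(S, H) = 3 + 2*S (G(S, H) = 3 + (S + S) = 3 + 2*S)
o(A, X) = -4*X
o(G(2, -1), 23)*44 = -4*23*44 = -92*44 = -4048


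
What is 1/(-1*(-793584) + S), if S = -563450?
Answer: 1/230134 ≈ 4.3453e-6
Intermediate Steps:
1/(-1*(-793584) + S) = 1/(-1*(-793584) - 563450) = 1/(793584 - 563450) = 1/230134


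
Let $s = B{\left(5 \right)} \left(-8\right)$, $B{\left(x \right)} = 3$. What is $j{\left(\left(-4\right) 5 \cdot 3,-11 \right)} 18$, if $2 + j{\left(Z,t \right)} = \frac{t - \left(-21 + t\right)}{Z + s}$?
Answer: $- \frac{81}{2} \approx -40.5$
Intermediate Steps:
$s = -24$ ($s = 3 \left(-8\right) = -24$)
$j{\left(Z,t \right)} = -2 + \frac{21}{-24 + Z}$ ($j{\left(Z,t \right)} = -2 + \frac{t - \left(-21 + t\right)}{Z - 24} = -2 + \frac{21}{-24 + Z}$)
$j{\left(\left(-4\right) 5 \cdot 3,-11 \right)} 18 = \frac{69 - 2 \left(-4\right) 5 \cdot 3}{-24 + \left(-4\right) 5 \cdot 3} \cdot 18 = \frac{69 - 2 \left(\left(-20\right) 3\right)}{-24 - 60} \cdot 18 = \frac{69 - -120}{-24 - 60} \cdot 18 = \frac{69 + 120}{-84} \cdot 18 = \left(- \frac{1}{84}\right) 189 \cdot 18 = \left(- \frac{9}{4}\right) 18 = - \frac{81}{2}$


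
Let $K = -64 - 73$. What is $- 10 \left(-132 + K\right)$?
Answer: $2690$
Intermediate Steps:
$K = -137$
$- 10 \left(-132 + K\right) = - 10 \left(-132 - 137\right) = \left(-10\right) \left(-269\right) = 2690$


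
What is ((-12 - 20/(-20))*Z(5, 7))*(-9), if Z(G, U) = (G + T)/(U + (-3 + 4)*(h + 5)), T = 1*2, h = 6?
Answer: 77/2 ≈ 38.500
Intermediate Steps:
T = 2
Z(G, U) = (2 + G)/(11 + U) (Z(G, U) = (G + 2)/(U + (-3 + 4)*(6 + 5)) = (2 + G)/(U + 1*11) = (2 + G)/(U + 11) = (2 + G)/(11 + U))
((-12 - 20/(-20))*Z(5, 7))*(-9) = ((-12 - 20/(-20))*((2 + 5)/(11 + 7)))*(-9) = ((-12 - 20*(-1)/20)*(7/18))*(-9) = ((-12 - 1*(-1))*((1/18)*7))*(-9) = ((-12 + 1)*(7/18))*(-9) = -11*7/18*(-9) = -77/18*(-9) = 77/2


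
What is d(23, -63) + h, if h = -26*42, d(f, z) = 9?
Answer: -1083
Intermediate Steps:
h = -1092
d(23, -63) + h = 9 - 1092 = -1083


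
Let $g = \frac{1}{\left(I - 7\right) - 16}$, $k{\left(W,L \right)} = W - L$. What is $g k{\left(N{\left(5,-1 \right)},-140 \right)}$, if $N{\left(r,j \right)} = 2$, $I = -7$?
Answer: $- \frac{71}{15} \approx -4.7333$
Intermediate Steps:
$g = - \frac{1}{30}$ ($g = \frac{1}{\left(-7 - 7\right) - 16} = \frac{1}{-14 - 16} = \frac{1}{-30} = - \frac{1}{30} \approx -0.033333$)
$g k{\left(N{\left(5,-1 \right)},-140 \right)} = - \frac{2 - -140}{30} = - \frac{2 + 140}{30} = \left(- \frac{1}{30}\right) 142 = - \frac{71}{15}$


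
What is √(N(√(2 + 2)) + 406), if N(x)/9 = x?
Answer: 2*√106 ≈ 20.591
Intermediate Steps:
N(x) = 9*x
√(N(√(2 + 2)) + 406) = √(9*√(2 + 2) + 406) = √(9*√4 + 406) = √(9*2 + 406) = √(18 + 406) = √424 = 2*√106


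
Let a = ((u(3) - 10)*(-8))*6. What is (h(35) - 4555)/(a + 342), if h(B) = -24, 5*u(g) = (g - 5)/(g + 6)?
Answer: -68685/12362 ≈ -5.5561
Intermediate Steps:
u(g) = (-5 + g)/(5*(6 + g)) (u(g) = ((g - 5)/(g + 6))/5 = ((-5 + g)/(6 + g))/5 = (-5 + g)/(5*(6 + g)))
a = 7232/15 (a = (((-5 + 3)/(5*(6 + 3)) - 10)*(-8))*6 = (((1/5)*(-2)/9 - 10)*(-8))*6 = (((1/5)*(1/9)*(-2) - 10)*(-8))*6 = ((-2/45 - 10)*(-8))*6 = -452/45*(-8)*6 = (3616/45)*6 = 7232/15 ≈ 482.13)
(h(35) - 4555)/(a + 342) = (-24 - 4555)/(7232/15 + 342) = -4579/12362/15 = -4579*15/12362 = -68685/12362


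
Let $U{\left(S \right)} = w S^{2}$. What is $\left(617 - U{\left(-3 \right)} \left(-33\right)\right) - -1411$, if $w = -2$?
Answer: $1434$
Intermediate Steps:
$U{\left(S \right)} = - 2 S^{2}$
$\left(617 - U{\left(-3 \right)} \left(-33\right)\right) - -1411 = \left(617 - - 2 \left(-3\right)^{2} \left(-33\right)\right) - -1411 = \left(617 - \left(-2\right) 9 \left(-33\right)\right) + 1411 = \left(617 - \left(-18\right) \left(-33\right)\right) + 1411 = \left(617 - 594\right) + 1411 = 23 + 1411 = 1434$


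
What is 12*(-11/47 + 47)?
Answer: 26376/47 ≈ 561.19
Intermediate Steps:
12*(-11/47 + 47) = 12*(2198/47) = 26376/47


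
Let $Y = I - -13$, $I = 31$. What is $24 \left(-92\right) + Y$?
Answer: $-2164$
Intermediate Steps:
$Y = 44$ ($Y = 31 - -13 = 31 + 13 = 44$)
$24 \left(-92\right) + Y = 24 \left(-92\right) + 44 = -2208 + 44 = -2164$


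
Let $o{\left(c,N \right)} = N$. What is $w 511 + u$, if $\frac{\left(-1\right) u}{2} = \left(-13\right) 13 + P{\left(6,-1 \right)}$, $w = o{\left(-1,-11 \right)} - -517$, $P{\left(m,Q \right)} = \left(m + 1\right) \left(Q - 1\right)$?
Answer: $258932$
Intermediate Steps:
$P{\left(m,Q \right)} = \left(1 + m\right) \left(-1 + Q\right)$
$w = 506$ ($w = -11 - -517 = -11 + 517 = 506$)
$u = 366$ ($u = - 2 \left(\left(-13\right) 13 - 14\right) = - 2 \left(-169 - 14\right) = \left(-2\right) \left(-183\right) = 366$)
$w 511 + u = 506 \cdot 511 + 366 = 258566 + 366 = 258932$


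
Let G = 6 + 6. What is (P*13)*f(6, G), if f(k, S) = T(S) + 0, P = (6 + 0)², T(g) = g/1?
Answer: 5616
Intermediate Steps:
T(g) = g (T(g) = g*1 = g)
P = 36 (P = 6² = 36)
G = 12
f(k, S) = S (f(k, S) = S + 0 = S)
(P*13)*f(6, G) = (36*13)*12 = 468*12 = 5616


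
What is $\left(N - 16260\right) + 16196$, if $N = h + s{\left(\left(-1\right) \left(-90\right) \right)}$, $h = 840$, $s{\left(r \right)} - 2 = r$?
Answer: $868$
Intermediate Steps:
$s{\left(r \right)} = 2 + r$
$N = 932$ ($N = 840 + \left(2 - -90\right) = 840 + \left(2 + 90\right) = 840 + 92 = 932$)
$\left(N - 16260\right) + 16196 = \left(932 - 16260\right) + 16196 = -15328 + 16196 = 868$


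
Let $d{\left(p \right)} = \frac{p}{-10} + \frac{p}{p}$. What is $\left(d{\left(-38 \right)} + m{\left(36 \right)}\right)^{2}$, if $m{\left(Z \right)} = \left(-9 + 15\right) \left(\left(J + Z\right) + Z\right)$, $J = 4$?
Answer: $\frac{5308416}{25} \approx 2.1234 \cdot 10^{5}$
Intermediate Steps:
$m{\left(Z \right)} = 24 + 12 Z$ ($m{\left(Z \right)} = \left(-9 + 15\right) \left(\left(4 + Z\right) + Z\right) = 6 \left(4 + 2 Z\right) = 24 + 12 Z$)
$d{\left(p \right)} = 1 - \frac{p}{10}$ ($d{\left(p \right)} = p \left(- \frac{1}{10}\right) + 1 = - \frac{p}{10} + 1 = 1 - \frac{p}{10}$)
$\left(d{\left(-38 \right)} + m{\left(36 \right)}\right)^{2} = \left(\left(1 - - \frac{19}{5}\right) + \left(24 + 12 \cdot 36\right)\right)^{2} = \left(\left(1 + \frac{19}{5}\right) + \left(24 + 432\right)\right)^{2} = \left(\frac{24}{5} + 456\right)^{2} = \left(\frac{2304}{5}\right)^{2} = \frac{5308416}{25}$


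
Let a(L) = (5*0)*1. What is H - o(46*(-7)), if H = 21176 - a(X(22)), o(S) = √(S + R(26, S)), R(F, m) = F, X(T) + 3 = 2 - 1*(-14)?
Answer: 21176 - 2*I*√74 ≈ 21176.0 - 17.205*I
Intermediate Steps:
X(T) = 13 (X(T) = -3 + (2 - 1*(-14)) = -3 + (2 + 14) = -3 + 16 = 13)
o(S) = √(26 + S) (o(S) = √(S + 26) = √(26 + S))
a(L) = 0 (a(L) = 0*1 = 0)
H = 21176 (H = 21176 - 1*0 = 21176 + 0 = 21176)
H - o(46*(-7)) = 21176 - √(26 + 46*(-7)) = 21176 - √(26 - 322) = 21176 - √(-296) = 21176 - 2*I*√74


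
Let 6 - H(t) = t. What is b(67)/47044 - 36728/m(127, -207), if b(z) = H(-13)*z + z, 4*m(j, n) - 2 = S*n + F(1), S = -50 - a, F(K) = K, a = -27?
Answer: -431559023/14007351 ≈ -30.809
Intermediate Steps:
H(t) = 6 - t
S = -23 (S = -50 - 1*(-27) = -50 + 27 = -23)
m(j, n) = 3/4 - 23*n/4 (m(j, n) = 1/2 + (-23*n + 1)/4 = 1/2 + (1 - 23*n)/4 = 1/2 + (1/4 - 23*n/4) = 3/4 - 23*n/4)
b(z) = 20*z (b(z) = (6 - 1*(-13))*z + z = (6 + 13)*z + z = 19*z + z = 20*z)
b(67)/47044 - 36728/m(127, -207) = (20*67)/47044 - 36728/(3/4 - 23/4*(-207)) = 1340*(1/47044) - 36728/(3/4 + 4761/4) = 335/11761 - 36728/1191 = -431559023/14007351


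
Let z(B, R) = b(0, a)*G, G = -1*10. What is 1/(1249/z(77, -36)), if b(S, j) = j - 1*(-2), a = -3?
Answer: 10/1249 ≈ 0.0080064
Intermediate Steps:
G = -10
b(S, j) = 2 + j (b(S, j) = j + 2 = 2 + j)
z(B, R) = 10 (z(B, R) = (2 - 3)*(-10) = -1*(-10) = 10)
1/(1249/z(77, -36)) = 1/(1249/10) = 10/1249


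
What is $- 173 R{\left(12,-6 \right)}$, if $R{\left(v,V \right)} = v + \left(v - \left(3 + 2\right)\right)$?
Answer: $-3287$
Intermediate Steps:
$R{\left(v,V \right)} = -5 + 2 v$ ($R{\left(v,V \right)} = v + \left(v - 5\right) = v + \left(-5 + v\right) = -5 + 2 v$)
$- 173 R{\left(12,-6 \right)} = - 173 \left(-5 + 2 \cdot 12\right) = - 173 \left(-5 + 24\right) = \left(-173\right) 19 = -3287$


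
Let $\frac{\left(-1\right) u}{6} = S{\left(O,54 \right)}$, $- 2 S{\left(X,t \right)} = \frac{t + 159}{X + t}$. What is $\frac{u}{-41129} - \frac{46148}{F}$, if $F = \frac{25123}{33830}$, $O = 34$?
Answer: $- \frac{5650484727781277}{90928980296} \approx -62142.0$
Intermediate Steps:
$F = \frac{25123}{33830}$ ($F = 25123 \cdot \frac{1}{33830} = \frac{25123}{33830} \approx 0.74263$)
$S{\left(X,t \right)} = - \frac{159 + t}{2 \left(X + t\right)}$ ($S{\left(X,t \right)} = - \frac{\left(t + 159\right) \frac{1}{X + t}}{2} = - \frac{\left(159 + t\right) \frac{1}{X + t}}{2} = - \frac{\frac{1}{X + t} \left(159 + t\right)}{2} = - \frac{159 + t}{2 \left(X + t\right)}$)
$u = \frac{639}{88}$ ($u = - 6 \frac{-159 - 54}{2 \left(34 + 54\right)} = - 6 \frac{-159 - 54}{2 \cdot 88} = - 6 \cdot \frac{1}{2} \cdot \frac{1}{88} \left(-213\right) = \left(-6\right) \left(- \frac{213}{176}\right) = \frac{639}{88} \approx 7.2614$)
$\frac{u}{-41129} - \frac{46148}{F} = \frac{639}{88 \left(-41129\right)} - \frac{46148}{\frac{25123}{33830}} = \frac{639}{88} \left(- \frac{1}{41129}\right) - \frac{1561186840}{25123} = - \frac{639}{3619352} - \frac{1561186840}{25123} = - \frac{5650484727781277}{90928980296}$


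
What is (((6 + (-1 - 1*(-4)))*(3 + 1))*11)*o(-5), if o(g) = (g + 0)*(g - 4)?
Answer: 17820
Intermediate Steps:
o(g) = g*(-4 + g)
(((6 + (-1 - 1*(-4)))*(3 + 1))*11)*o(-5) = (((6 + (-1 - 1*(-4)))*(3 + 1))*11)*(-5*(-4 - 5)) = (((6 + (-1 + 4))*4)*11)*(-5*(-9)) = (((6 + 3)*4)*11)*45 = ((9*4)*11)*45 = (36*11)*45 = 396*45 = 17820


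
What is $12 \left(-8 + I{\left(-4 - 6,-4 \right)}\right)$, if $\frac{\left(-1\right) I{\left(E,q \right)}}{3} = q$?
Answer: $48$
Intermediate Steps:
$I{\left(E,q \right)} = - 3 q$
$12 \left(-8 + I{\left(-4 - 6,-4 \right)}\right) = 12 \left(-8 - -12\right) = 12 \left(-8 + 12\right) = 12 \cdot 4 = 48$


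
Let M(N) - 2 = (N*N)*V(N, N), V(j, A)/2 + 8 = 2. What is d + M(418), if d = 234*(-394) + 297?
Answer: -2188585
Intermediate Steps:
d = -91899 (d = -92196 + 297 = -91899)
V(j, A) = -12 (V(j, A) = -16 + 2*2 = -16 + 4 = -12)
M(N) = 2 - 12*N**2 (M(N) = 2 + (N*N)*(-12) = 2 + N**2*(-12) = 2 - 12*N**2)
d + M(418) = -91899 + (2 - 12*418**2) = -91899 + (2 - 12*174724) = -91899 + (2 - 2096688) = -91899 - 2096686 = -2188585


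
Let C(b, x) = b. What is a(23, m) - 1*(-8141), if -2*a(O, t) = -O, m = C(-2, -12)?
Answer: 16305/2 ≈ 8152.5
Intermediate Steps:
m = -2
a(O, t) = O/2 (a(O, t) = -(-1)*O/2 = O/2)
a(23, m) - 1*(-8141) = (½)*23 - 1*(-8141) = 23/2 + 8141 = 16305/2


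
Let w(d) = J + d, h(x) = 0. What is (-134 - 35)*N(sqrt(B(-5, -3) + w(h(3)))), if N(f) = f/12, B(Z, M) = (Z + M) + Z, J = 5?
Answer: -169*I*sqrt(2)/6 ≈ -39.834*I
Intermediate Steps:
B(Z, M) = M + 2*Z (B(Z, M) = (M + Z) + Z = M + 2*Z)
w(d) = 5 + d
N(f) = f/12 (N(f) = f*(1/12) = f/12)
(-134 - 35)*N(sqrt(B(-5, -3) + w(h(3)))) = (-134 - 35)*(sqrt((-3 + 2*(-5)) + (5 + 0))/12) = -169*sqrt((-3 - 10) + 5)/12 = -169*sqrt(-13 + 5)/12 = -169*sqrt(-8)/12 = -169*2*I*sqrt(2)/12 = -169*I*sqrt(2)/6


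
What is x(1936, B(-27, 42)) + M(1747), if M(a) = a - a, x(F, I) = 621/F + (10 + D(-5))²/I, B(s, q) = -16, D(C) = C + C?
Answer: 621/1936 ≈ 0.32076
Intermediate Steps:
D(C) = 2*C
x(F, I) = 621/F (x(F, I) = 621/F + (10 + 2*(-5))²/I = 621/F + (10 - 10)²/I = 621/F + 0²/I = 621/F + 0/I = 621/F + 0 = 621/F)
M(a) = 0
x(1936, B(-27, 42)) + M(1747) = 621/1936 + 0 = 621/1936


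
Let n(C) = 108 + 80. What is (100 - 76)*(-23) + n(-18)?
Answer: -364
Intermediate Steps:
n(C) = 188
(100 - 76)*(-23) + n(-18) = (100 - 76)*(-23) + 188 = 24*(-23) + 188 = -552 + 188 = -364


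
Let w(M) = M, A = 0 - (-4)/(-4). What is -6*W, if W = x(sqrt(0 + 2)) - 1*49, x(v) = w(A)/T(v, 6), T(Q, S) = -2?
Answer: 291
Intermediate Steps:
A = -1 (A = 0 - (-4)*(-1)/4 = 0 - 1*1 = 0 - 1 = -1)
x(v) = 1/2 (x(v) = -1/(-2) = -1*(-1/2) = 1/2)
W = -97/2 (W = 1/2 - 1*49 = 1/2 - 49 = -97/2 ≈ -48.500)
-6*W = -6*(-97/2) = 291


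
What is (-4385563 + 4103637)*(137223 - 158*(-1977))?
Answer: -126750828414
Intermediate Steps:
(-4385563 + 4103637)*(137223 - 158*(-1977)) = -281926*(137223 + 312366) = -281926*449589 = -126750828414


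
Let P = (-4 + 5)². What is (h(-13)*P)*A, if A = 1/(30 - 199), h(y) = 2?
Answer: -2/169 ≈ -0.011834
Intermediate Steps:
P = 1 (P = 1² = 1)
A = -1/169 (A = 1/(-169) = -1/169 ≈ -0.0059172)
(h(-13)*P)*A = (2*1)*(-1/169) = 2*(-1/169) = -2/169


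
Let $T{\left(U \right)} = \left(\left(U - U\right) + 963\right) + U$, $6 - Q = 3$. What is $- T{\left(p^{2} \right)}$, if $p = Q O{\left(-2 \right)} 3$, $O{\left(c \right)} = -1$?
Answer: $-1044$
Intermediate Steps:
$Q = 3$ ($Q = 6 - 3 = 3$)
$p = -9$ ($p = 3 \left(-1\right) 3 = \left(-3\right) 3 = -9$)
$T{\left(U \right)} = 963 + U$ ($T{\left(U \right)} = \left(0 + 963\right) + U = 963 + U$)
$- T{\left(p^{2} \right)} = - (963 + \left(-9\right)^{2}) = - (963 + 81) = \left(-1\right) 1044 = -1044$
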